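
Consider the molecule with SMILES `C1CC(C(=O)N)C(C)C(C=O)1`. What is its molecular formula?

C8H13NO2

Atom tally by fragment:
  cyclopentane ring core → C:5 H:10
  (− 3 ring H displaced by substituents)
  + CONH2 → C:1 H:2 O:1 N:1
  + CH3 → C:1 H:3
  + CHO → C:1 H:1 O:1
Element totals:
  C: 8
  H: 13
  N: 1
  O: 2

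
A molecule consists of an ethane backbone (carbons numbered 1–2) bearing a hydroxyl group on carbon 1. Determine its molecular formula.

C2H6O

Atom tally by fragment:
  HOCH2 → C:1 H:3 O:1
  CH3 → C:1 H:3
Element totals:
  C: 2
  H: 6
  O: 1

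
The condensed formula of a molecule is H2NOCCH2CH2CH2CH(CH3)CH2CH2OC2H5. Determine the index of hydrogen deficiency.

Atom tally by fragment:
  H2NOCCH2 → C:2 H:4 O:1 N:1
  CH2 → C:1 H:2
  CH2 → C:1 H:2
  CH(CH3) → C:2 H:4
  CH2 → C:1 H:2
  CH2OC2H5 → C:3 H:7 O:1
Element totals:
  C: 10
  H: 21
  N: 1
  O: 2
Molecular formula: C10H21NO2.
DoU = (2C + 2 + N − H − X) / 2 = (2·10 + 2 + 1 − 21 − 0) / 2 = 1.

1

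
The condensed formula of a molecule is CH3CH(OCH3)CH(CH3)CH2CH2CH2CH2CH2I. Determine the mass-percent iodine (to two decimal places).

44.66%

Element totals:
  C: 10
  H: 21
  I: 1
  O: 1
Molecular formula: C10H21IO.
Molar mass = 284.181 g/mol.
Mass from I: 1 × 126.904 = 126.904 g/mol.
%I = 126.904 / 284.181 × 100 = 44.66%.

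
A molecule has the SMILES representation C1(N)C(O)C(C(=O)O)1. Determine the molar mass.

Atom tally by fragment:
  cyclopropane ring core → C:3 H:6
  (− 3 ring H displaced by substituents)
  + NH2 → N:1 H:2
  + OH → O:1 H:1
  + COOH → C:1 H:1 O:2
Element totals:
  C: 4
  H: 7
  N: 1
  O: 3
Molecular formula: C4H7NO3.
  M = 4(12.011) + 7(1.008) + 14.007 + 3(15.999)
    = 48.044 + 7.056 + 14.007 + 47.997 = 117.104

117.10 g/mol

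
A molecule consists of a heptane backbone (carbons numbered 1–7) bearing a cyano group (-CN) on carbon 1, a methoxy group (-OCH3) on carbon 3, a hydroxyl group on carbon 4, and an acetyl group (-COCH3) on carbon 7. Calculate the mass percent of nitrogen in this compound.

Atom tally by fragment:
  NCCH2 → C:2 H:2 N:1
  CH2 → C:1 H:2
  CH(OCH3) → C:2 H:4 O:1
  CH(OH) → C:1 H:2 O:1
  CH2 → C:1 H:2
  CH2 → C:1 H:2
  CH2COCH3 → C:3 H:5 O:1
Element totals:
  C: 11
  H: 19
  N: 1
  O: 3
Molecular formula: C11H19NO3.
Molar mass = 213.277 g/mol.
Mass from N: 1 × 14.007 = 14.007 g/mol.
%N = 14.007 / 213.277 × 100 = 6.57%.

6.57%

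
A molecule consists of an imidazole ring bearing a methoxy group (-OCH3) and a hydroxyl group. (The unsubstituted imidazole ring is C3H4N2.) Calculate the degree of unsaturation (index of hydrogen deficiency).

Atom tally by fragment:
  imidazole ring core → C:3 H:4 N:2
  (− 2 ring H displaced by substituents)
  + OCH3 → C:1 H:3 O:1
  + OH → O:1 H:1
Element totals:
  C: 4
  H: 6
  N: 2
  O: 2
Molecular formula: C4H6N2O2.
DoU = (2C + 2 + N − H − X) / 2 = (2·4 + 2 + 2 − 6 − 0) / 2 = 3.

3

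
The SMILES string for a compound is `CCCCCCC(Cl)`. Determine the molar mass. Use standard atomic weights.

134.65 g/mol

Atom tally by fragment:
  CH3 → C:1 H:3
  CH2 → C:1 H:2
  CH2 → C:1 H:2
  CH2 → C:1 H:2
  CH2 → C:1 H:2
  CH2 → C:1 H:2
  CH2Cl → C:1 H:2 Cl:1
Element totals:
  C: 7
  H: 15
  Cl: 1
Molecular formula: C7H15Cl.
  M = 7(12.011) + 15(1.008) + 35.45
    = 84.077 + 15.120 + 35.450 = 134.647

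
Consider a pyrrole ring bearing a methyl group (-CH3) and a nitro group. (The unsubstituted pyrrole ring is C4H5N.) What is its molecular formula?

Atom tally by fragment:
  pyrrole ring core → C:4 H:5 N:1
  (− 2 ring H displaced by substituents)
  + CH3 → C:1 H:3
  + NO2 → N:1 O:2
Element totals:
  C: 5
  H: 6
  N: 2
  O: 2

C5H6N2O2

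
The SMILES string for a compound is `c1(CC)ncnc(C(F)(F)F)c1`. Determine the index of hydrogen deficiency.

4

Atom tally by fragment:
  pyrimidine ring core → C:4 H:4 N:2
  (− 2 ring H displaced by substituents)
  + C2H5 → C:2 H:5
  + CF3 → C:1 F:3
Element totals:
  C: 7
  H: 7
  F: 3
  N: 2
Molecular formula: C7H7F3N2.
DoU = (2C + 2 + N − H − X) / 2 = (2·7 + 2 + 2 − 7 − 3) / 2 = 4.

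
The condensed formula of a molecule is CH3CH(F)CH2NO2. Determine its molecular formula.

C3H6FNO2

Element totals:
  C: 3
  H: 6
  F: 1
  N: 1
  O: 2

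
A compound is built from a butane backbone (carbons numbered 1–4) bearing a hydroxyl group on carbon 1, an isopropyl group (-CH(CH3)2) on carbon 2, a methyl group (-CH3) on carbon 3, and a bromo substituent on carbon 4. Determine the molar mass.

209.13 g/mol

Atom tally by fragment:
  HOCH2 → C:1 H:3 O:1
  CH(CH(CH3)2) → C:4 H:8
  CH(CH3) → C:2 H:4
  CH2Br → C:1 H:2 Br:1
Element totals:
  C: 8
  H: 17
  Br: 1
  O: 1
Molecular formula: C8H17BrO.
  M = 8(12.011) + 17(1.008) + 79.904 + 15.999
    = 96.088 + 17.136 + 79.904 + 15.999 = 209.127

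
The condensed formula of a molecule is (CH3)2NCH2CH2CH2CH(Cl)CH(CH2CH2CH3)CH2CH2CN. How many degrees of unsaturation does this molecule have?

2

Atom tally by fragment:
  (CH3)2NCH2 → C:3 H:8 N:1
  CH2 → C:1 H:2
  CH2 → C:1 H:2
  CH(Cl) → C:1 H:1 Cl:1
  CH(CH2CH2CH3) → C:4 H:8
  CH2 → C:1 H:2
  CH2CN → C:2 H:2 N:1
Element totals:
  C: 13
  H: 25
  Cl: 1
  N: 2
Molecular formula: C13H25ClN2.
DoU = (2C + 2 + N − H − X) / 2 = (2·13 + 2 + 2 − 25 − 1) / 2 = 2.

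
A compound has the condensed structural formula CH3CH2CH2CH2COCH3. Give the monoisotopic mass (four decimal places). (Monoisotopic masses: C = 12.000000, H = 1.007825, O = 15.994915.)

Atom tally by fragment:
  CH3 → C:1 H:3
  CH2 → C:1 H:2
  CH2 → C:1 H:2
  CH2COCH3 → C:3 H:5 O:1
Element totals:
  C: 6
  H: 12
  O: 1
Molecular formula: C6H12O.
  M = 6(12.0) + 12(1.007825) + 15.994915
    = 72.000000 + 12.093900 + 15.994915 = 100.088815

100.0888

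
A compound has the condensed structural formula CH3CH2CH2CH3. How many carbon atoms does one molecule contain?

4

Element totals:
  C: 4
  H: 10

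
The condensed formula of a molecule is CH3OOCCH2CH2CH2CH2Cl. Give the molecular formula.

C6H11ClO2

Atom tally by fragment:
  CH3OOCCH2 → C:3 H:5 O:2
  CH2 → C:1 H:2
  CH2 → C:1 H:2
  CH2Cl → C:1 H:2 Cl:1
Element totals:
  C: 6
  H: 11
  Cl: 1
  O: 2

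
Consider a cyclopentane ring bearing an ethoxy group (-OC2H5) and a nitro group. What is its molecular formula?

C7H13NO3

Atom tally by fragment:
  cyclopentane ring core → C:5 H:10
  (− 2 ring H displaced by substituents)
  + OC2H5 → C:2 H:5 O:1
  + NO2 → N:1 O:2
Element totals:
  C: 7
  H: 13
  N: 1
  O: 3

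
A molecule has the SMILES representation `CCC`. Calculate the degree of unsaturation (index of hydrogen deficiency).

Atom tally by fragment:
  CH3 → C:1 H:3
  CH2 → C:1 H:2
  CH3 → C:1 H:3
Element totals:
  C: 3
  H: 8
Molecular formula: C3H8.
DoU = (2C + 2 + N − H − X) / 2 = (2·3 + 2 + 0 − 8 − 0) / 2 = 0.

0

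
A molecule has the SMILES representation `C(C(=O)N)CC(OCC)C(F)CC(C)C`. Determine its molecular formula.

Atom tally by fragment:
  H2NOCCH2 → C:2 H:4 O:1 N:1
  CH2 → C:1 H:2
  CH(OC2H5) → C:3 H:6 O:1
  CH(F) → C:1 H:1 F:1
  CH2 → C:1 H:2
  CH(CH3) → C:2 H:4
  CH3 → C:1 H:3
Element totals:
  C: 11
  H: 22
  F: 1
  N: 1
  O: 2

C11H22FNO2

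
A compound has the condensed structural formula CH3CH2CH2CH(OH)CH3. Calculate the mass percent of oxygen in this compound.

Atom tally by fragment:
  CH3 → C:1 H:3
  CH2 → C:1 H:2
  CH2 → C:1 H:2
  CH(OH) → C:1 H:2 O:1
  CH3 → C:1 H:3
Element totals:
  C: 5
  H: 12
  O: 1
Molecular formula: C5H12O.
Molar mass = 88.150 g/mol.
Mass from O: 1 × 15.999 = 15.999 g/mol.
%O = 15.999 / 88.150 × 100 = 18.15%.

18.15%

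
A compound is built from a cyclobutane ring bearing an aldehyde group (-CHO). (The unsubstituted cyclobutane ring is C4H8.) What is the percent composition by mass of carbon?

Atom tally by fragment:
  cyclobutane ring core → C:4 H:8
  (− 1 ring H displaced by substituents)
  + CHO → C:1 H:1 O:1
Element totals:
  C: 5
  H: 8
  O: 1
Molecular formula: C5H8O.
Molar mass = 84.118 g/mol.
Mass from C: 5 × 12.011 = 60.055 g/mol.
%C = 60.055 / 84.118 × 100 = 71.39%.

71.39%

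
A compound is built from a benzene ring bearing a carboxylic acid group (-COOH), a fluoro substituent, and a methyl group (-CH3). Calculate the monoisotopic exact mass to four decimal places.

Atom tally by fragment:
  benzene ring core → C:6 H:6
  (− 3 ring H displaced by substituents)
  + COOH → C:1 H:1 O:2
  + F → F:1
  + CH3 → C:1 H:3
Element totals:
  C: 8
  H: 7
  F: 1
  O: 2
Molecular formula: C8H7FO2.
  M = 8(12.0) + 7(1.007825) + 18.998403 + 2(15.994915)
    = 96.000000 + 7.054775 + 18.998403 + 31.989830 = 154.043008

154.0430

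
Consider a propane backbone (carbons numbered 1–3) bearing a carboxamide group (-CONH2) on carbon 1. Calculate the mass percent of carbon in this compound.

Atom tally by fragment:
  H2NOCCH2 → C:2 H:4 O:1 N:1
  CH2 → C:1 H:2
  CH3 → C:1 H:3
Element totals:
  C: 4
  H: 9
  N: 1
  O: 1
Molecular formula: C4H9NO.
Molar mass = 87.122 g/mol.
Mass from C: 4 × 12.011 = 48.044 g/mol.
%C = 48.044 / 87.122 × 100 = 55.15%.

55.15%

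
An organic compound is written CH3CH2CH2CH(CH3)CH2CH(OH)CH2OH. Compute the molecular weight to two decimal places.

Element totals:
  C: 8
  H: 18
  O: 2
Molecular formula: C8H18O2.
  M = 8(12.011) + 18(1.008) + 2(15.999)
    = 96.088 + 18.144 + 31.998 = 146.230

146.23 g/mol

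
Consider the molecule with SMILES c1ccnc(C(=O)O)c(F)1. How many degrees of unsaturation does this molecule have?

5

Atom tally by fragment:
  pyridine ring core → C:5 H:5 N:1
  (− 2 ring H displaced by substituents)
  + COOH → C:1 H:1 O:2
  + F → F:1
Element totals:
  C: 6
  H: 4
  F: 1
  N: 1
  O: 2
Molecular formula: C6H4FNO2.
DoU = (2C + 2 + N − H − X) / 2 = (2·6 + 2 + 1 − 4 − 1) / 2 = 5.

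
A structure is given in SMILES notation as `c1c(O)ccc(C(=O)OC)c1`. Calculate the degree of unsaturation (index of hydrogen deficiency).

Atom tally by fragment:
  benzene ring core → C:6 H:6
  (− 2 ring H displaced by substituents)
  + OH → O:1 H:1
  + COOCH3 → C:2 H:3 O:2
Element totals:
  C: 8
  H: 8
  O: 3
Molecular formula: C8H8O3.
DoU = (2C + 2 + N − H − X) / 2 = (2·8 + 2 + 0 − 8 − 0) / 2 = 5.

5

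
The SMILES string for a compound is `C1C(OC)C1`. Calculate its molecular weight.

72.11 g/mol

Atom tally by fragment:
  cyclopropane ring core → C:3 H:6
  (− 1 ring H displaced by substituents)
  + OCH3 → C:1 H:3 O:1
Element totals:
  C: 4
  H: 8
  O: 1
Molecular formula: C4H8O.
  M = 4(12.011) + 8(1.008) + 15.999
    = 48.044 + 8.064 + 15.999 = 72.107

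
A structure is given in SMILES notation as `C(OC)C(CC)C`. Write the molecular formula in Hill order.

C6H14O

Atom tally by fragment:
  CH3OCH2 → C:2 H:5 O:1
  CH(C2H5) → C:3 H:6
  CH3 → C:1 H:3
Element totals:
  C: 6
  H: 14
  O: 1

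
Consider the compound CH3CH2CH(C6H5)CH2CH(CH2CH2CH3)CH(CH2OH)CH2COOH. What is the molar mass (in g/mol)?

Element totals:
  C: 18
  H: 28
  O: 3
Molecular formula: C18H28O3.
  M = 18(12.011) + 28(1.008) + 3(15.999)
    = 216.198 + 28.224 + 47.997 = 292.419

292.42 g/mol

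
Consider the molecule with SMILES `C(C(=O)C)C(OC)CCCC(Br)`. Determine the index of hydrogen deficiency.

1

Atom tally by fragment:
  CH3COCH2 → C:3 H:5 O:1
  CH(OCH3) → C:2 H:4 O:1
  CH2 → C:1 H:2
  CH2 → C:1 H:2
  CH2 → C:1 H:2
  CH2Br → C:1 H:2 Br:1
Element totals:
  C: 9
  H: 17
  Br: 1
  O: 2
Molecular formula: C9H17BrO2.
DoU = (2C + 2 + N − H − X) / 2 = (2·9 + 2 + 0 − 17 − 1) / 2 = 1.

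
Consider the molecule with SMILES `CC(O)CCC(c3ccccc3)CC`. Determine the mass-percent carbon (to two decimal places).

Atom tally by fragment:
  CH3 → C:1 H:3
  CH(OH) → C:1 H:2 O:1
  CH2 → C:1 H:2
  CH2 → C:1 H:2
  CH(C6H5) → C:7 H:6
  CH2 → C:1 H:2
  CH3 → C:1 H:3
Element totals:
  C: 13
  H: 20
  O: 1
Molecular formula: C13H20O.
Molar mass = 192.302 g/mol.
Mass from C: 13 × 12.011 = 156.143 g/mol.
%C = 156.143 / 192.302 × 100 = 81.20%.

81.20%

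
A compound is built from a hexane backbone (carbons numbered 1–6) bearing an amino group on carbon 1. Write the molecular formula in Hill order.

Atom tally by fragment:
  H2NCH2 → C:1 H:4 N:1
  CH2 → C:1 H:2
  CH2 → C:1 H:2
  CH2 → C:1 H:2
  CH2 → C:1 H:2
  CH3 → C:1 H:3
Element totals:
  C: 6
  H: 15
  N: 1

C6H15N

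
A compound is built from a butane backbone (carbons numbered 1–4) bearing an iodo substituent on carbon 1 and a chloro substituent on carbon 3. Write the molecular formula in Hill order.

C4H8ClI

Atom tally by fragment:
  ICH2 → C:1 H:2 I:1
  CH2 → C:1 H:2
  CH(Cl) → C:1 H:1 Cl:1
  CH3 → C:1 H:3
Element totals:
  C: 4
  H: 8
  Cl: 1
  I: 1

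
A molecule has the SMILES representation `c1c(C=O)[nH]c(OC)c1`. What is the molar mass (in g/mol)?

125.13 g/mol

Atom tally by fragment:
  pyrrole ring core → C:4 H:5 N:1
  (− 2 ring H displaced by substituents)
  + CHO → C:1 H:1 O:1
  + OCH3 → C:1 H:3 O:1
Element totals:
  C: 6
  H: 7
  N: 1
  O: 2
Molecular formula: C6H7NO2.
  M = 6(12.011) + 7(1.008) + 14.007 + 2(15.999)
    = 72.066 + 7.056 + 14.007 + 31.998 = 125.127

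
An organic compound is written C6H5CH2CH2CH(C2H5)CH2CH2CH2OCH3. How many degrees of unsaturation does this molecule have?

4

Atom tally by fragment:
  C6H5CH2 → C:7 H:7
  CH2 → C:1 H:2
  CH(C2H5) → C:3 H:6
  CH2 → C:1 H:2
  CH2 → C:1 H:2
  CH2OCH3 → C:2 H:5 O:1
Element totals:
  C: 15
  H: 24
  O: 1
Molecular formula: C15H24O.
DoU = (2C + 2 + N − H − X) / 2 = (2·15 + 2 + 0 − 24 − 0) / 2 = 4.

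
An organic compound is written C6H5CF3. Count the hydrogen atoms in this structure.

Atom tally by fragment:
  benzene ring core → C:6 H:6
  (− 1 ring H displaced by substituents)
  + CF3 → C:1 F:3
Element totals:
  C: 7
  H: 5
  F: 3

5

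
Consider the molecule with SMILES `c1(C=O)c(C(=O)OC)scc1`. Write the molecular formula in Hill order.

C7H6O3S

Atom tally by fragment:
  thiophene ring core → C:4 H:4 S:1
  (− 2 ring H displaced by substituents)
  + CHO → C:1 H:1 O:1
  + COOCH3 → C:2 H:3 O:2
Element totals:
  C: 7
  H: 6
  O: 3
  S: 1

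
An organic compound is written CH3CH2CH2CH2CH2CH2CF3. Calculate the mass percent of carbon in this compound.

54.53%

Atom tally by fragment:
  CH3 → C:1 H:3
  CH2 → C:1 H:2
  CH2 → C:1 H:2
  CH2 → C:1 H:2
  CH2 → C:1 H:2
  CH2CF3 → C:2 H:2 F:3
Element totals:
  C: 7
  H: 13
  F: 3
Molecular formula: C7H13F3.
Molar mass = 154.175 g/mol.
Mass from C: 7 × 12.011 = 84.077 g/mol.
%C = 84.077 / 154.175 × 100 = 54.53%.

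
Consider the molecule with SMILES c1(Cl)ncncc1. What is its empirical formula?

C4H3ClN2

Atom tally by fragment:
  pyrimidine ring core → C:4 H:4 N:2
  (− 1 ring H displaced by substituents)
  + Cl → Cl:1
Element totals:
  C: 4
  H: 3
  Cl: 1
  N: 2
Molecular formula: C4H3ClN2.
gcd of subscripts (4, 1, 3, 2) = 1, so the empirical formula equals the molecular formula.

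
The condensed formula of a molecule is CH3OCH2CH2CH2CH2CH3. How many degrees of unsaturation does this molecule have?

Atom tally by fragment:
  CH3OCH2 → C:2 H:5 O:1
  CH2 → C:1 H:2
  CH2 → C:1 H:2
  CH2 → C:1 H:2
  CH3 → C:1 H:3
Element totals:
  C: 6
  H: 14
  O: 1
Molecular formula: C6H14O.
DoU = (2C + 2 + N − H − X) / 2 = (2·6 + 2 + 0 − 14 − 0) / 2 = 0.

0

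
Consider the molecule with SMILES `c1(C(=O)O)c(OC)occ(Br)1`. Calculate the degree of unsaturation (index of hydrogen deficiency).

4

Atom tally by fragment:
  furan ring core → C:4 H:4 O:1
  (− 3 ring H displaced by substituents)
  + COOH → C:1 H:1 O:2
  + OCH3 → C:1 H:3 O:1
  + Br → Br:1
Element totals:
  C: 6
  H: 5
  Br: 1
  O: 4
Molecular formula: C6H5BrO4.
DoU = (2C + 2 + N − H − X) / 2 = (2·6 + 2 + 0 − 5 − 1) / 2 = 4.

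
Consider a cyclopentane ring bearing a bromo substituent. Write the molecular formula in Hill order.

Atom tally by fragment:
  cyclopentane ring core → C:5 H:10
  (− 1 ring H displaced by substituents)
  + Br → Br:1
Element totals:
  C: 5
  H: 9
  Br: 1

C5H9Br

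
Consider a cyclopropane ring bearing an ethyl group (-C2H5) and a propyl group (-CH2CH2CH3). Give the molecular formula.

Atom tally by fragment:
  cyclopropane ring core → C:3 H:6
  (− 2 ring H displaced by substituents)
  + C2H5 → C:2 H:5
  + CH2CH2CH3 → C:3 H:7
Element totals:
  C: 8
  H: 16

C8H16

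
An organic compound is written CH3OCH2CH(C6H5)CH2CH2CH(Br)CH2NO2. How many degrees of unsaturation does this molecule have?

5

Element totals:
  C: 13
  H: 18
  Br: 1
  N: 1
  O: 3
Molecular formula: C13H18BrNO3.
DoU = (2C + 2 + N − H − X) / 2 = (2·13 + 2 + 1 − 18 − 1) / 2 = 5.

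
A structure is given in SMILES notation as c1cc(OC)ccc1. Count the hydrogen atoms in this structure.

8

Atom tally by fragment:
  benzene ring core → C:6 H:6
  (− 1 ring H displaced by substituents)
  + OCH3 → C:1 H:3 O:1
Element totals:
  C: 7
  H: 8
  O: 1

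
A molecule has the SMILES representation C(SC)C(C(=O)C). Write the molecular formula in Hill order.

Atom tally by fragment:
  CH3SCH2 → C:2 H:5 S:1
  CH2COCH3 → C:3 H:5 O:1
Element totals:
  C: 5
  H: 10
  O: 1
  S: 1

C5H10OS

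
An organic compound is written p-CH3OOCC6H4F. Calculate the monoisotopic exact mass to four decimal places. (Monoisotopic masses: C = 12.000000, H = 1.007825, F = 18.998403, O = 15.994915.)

154.0430

Atom tally by fragment:
  benzene ring core → C:6 H:6
  (− 2 ring H displaced by substituents)
  + COOCH3 → C:2 H:3 O:2
  + F → F:1
Element totals:
  C: 8
  H: 7
  F: 1
  O: 2
Molecular formula: C8H7FO2.
  M = 8(12.0) + 7(1.007825) + 18.998403 + 2(15.994915)
    = 96.000000 + 7.054775 + 18.998403 + 31.989830 = 154.043008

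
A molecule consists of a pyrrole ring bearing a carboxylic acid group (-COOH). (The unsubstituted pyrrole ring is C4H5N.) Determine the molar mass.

111.10 g/mol

Atom tally by fragment:
  pyrrole ring core → C:4 H:5 N:1
  (− 1 ring H displaced by substituents)
  + COOH → C:1 H:1 O:2
Element totals:
  C: 5
  H: 5
  N: 1
  O: 2
Molecular formula: C5H5NO2.
  M = 5(12.011) + 5(1.008) + 14.007 + 2(15.999)
    = 60.055 + 5.040 + 14.007 + 31.998 = 111.100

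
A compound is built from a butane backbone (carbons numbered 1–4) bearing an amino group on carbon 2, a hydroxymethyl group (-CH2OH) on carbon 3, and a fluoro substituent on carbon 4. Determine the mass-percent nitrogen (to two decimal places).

Atom tally by fragment:
  CH3 → C:1 H:3
  CH(NH2) → C:1 H:3 N:1
  CH(CH2OH) → C:2 H:4 O:1
  CH2F → C:1 H:2 F:1
Element totals:
  C: 5
  H: 12
  F: 1
  N: 1
  O: 1
Molecular formula: C5H12FNO.
Molar mass = 121.155 g/mol.
Mass from N: 1 × 14.007 = 14.007 g/mol.
%N = 14.007 / 121.155 × 100 = 11.56%.

11.56%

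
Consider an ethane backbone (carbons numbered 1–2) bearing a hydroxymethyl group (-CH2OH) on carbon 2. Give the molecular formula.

C3H8O

Atom tally by fragment:
  CH3 → C:1 H:3
  CH2CH2OH → C:2 H:5 O:1
Element totals:
  C: 3
  H: 8
  O: 1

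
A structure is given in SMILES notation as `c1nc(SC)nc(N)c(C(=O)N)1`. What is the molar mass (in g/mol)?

Atom tally by fragment:
  pyrimidine ring core → C:4 H:4 N:2
  (− 3 ring H displaced by substituents)
  + SCH3 → C:1 H:3 S:1
  + NH2 → N:1 H:2
  + CONH2 → C:1 H:2 O:1 N:1
Element totals:
  C: 6
  H: 8
  N: 4
  O: 1
  S: 1
Molecular formula: C6H8N4OS.
  M = 6(12.011) + 8(1.008) + 4(14.007) + 15.999 + 32.06
    = 72.066 + 8.064 + 56.028 + 15.999 + 32.060 = 184.217

184.22 g/mol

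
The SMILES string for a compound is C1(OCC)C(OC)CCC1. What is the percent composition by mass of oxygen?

22.19%

Atom tally by fragment:
  cyclopentane ring core → C:5 H:10
  (− 2 ring H displaced by substituents)
  + OC2H5 → C:2 H:5 O:1
  + OCH3 → C:1 H:3 O:1
Element totals:
  C: 8
  H: 16
  O: 2
Molecular formula: C8H16O2.
Molar mass = 144.214 g/mol.
Mass from O: 2 × 15.999 = 31.998 g/mol.
%O = 31.998 / 144.214 × 100 = 22.19%.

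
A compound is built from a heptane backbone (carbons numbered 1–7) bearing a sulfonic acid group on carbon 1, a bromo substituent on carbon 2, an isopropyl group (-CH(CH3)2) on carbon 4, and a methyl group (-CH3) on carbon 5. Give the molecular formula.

Atom tally by fragment:
  HO3SCH2 → C:1 H:3 S:1 O:3
  CH(Br) → C:1 H:1 Br:1
  CH2 → C:1 H:2
  CH(CH(CH3)2) → C:4 H:8
  CH(CH3) → C:2 H:4
  CH2 → C:1 H:2
  CH3 → C:1 H:3
Element totals:
  C: 11
  H: 23
  Br: 1
  O: 3
  S: 1

C11H23BrO3S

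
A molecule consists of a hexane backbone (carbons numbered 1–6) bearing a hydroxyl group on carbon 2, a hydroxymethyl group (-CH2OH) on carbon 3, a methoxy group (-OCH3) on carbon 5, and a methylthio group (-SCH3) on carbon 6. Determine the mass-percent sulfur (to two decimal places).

15.39%

Atom tally by fragment:
  CH3 → C:1 H:3
  CH(OH) → C:1 H:2 O:1
  CH(CH2OH) → C:2 H:4 O:1
  CH2 → C:1 H:2
  CH(OCH3) → C:2 H:4 O:1
  CH2SCH3 → C:2 H:5 S:1
Element totals:
  C: 9
  H: 20
  O: 3
  S: 1
Molecular formula: C9H20O3S.
Molar mass = 208.316 g/mol.
Mass from S: 1 × 32.06 = 32.060 g/mol.
%S = 32.060 / 208.316 × 100 = 15.39%.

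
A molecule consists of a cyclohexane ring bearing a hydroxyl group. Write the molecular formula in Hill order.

C6H12O

Atom tally by fragment:
  cyclohexane ring core → C:6 H:12
  (− 1 ring H displaced by substituents)
  + OH → O:1 H:1
Element totals:
  C: 6
  H: 12
  O: 1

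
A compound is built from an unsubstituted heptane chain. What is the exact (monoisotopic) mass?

Atom tally by fragment:
  CH3 → C:1 H:3
  CH2 → C:1 H:2
  CH2 → C:1 H:2
  CH2 → C:1 H:2
  CH2 → C:1 H:2
  CH2 → C:1 H:2
  CH3 → C:1 H:3
Element totals:
  C: 7
  H: 16
Molecular formula: C7H16.
  M = 7(12.0) + 16(1.007825)
    = 84.000000 + 16.125200 = 100.125200

100.1252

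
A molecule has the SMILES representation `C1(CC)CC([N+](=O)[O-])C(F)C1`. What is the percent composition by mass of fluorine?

Atom tally by fragment:
  cyclopentane ring core → C:5 H:10
  (− 3 ring H displaced by substituents)
  + C2H5 → C:2 H:5
  + NO2 → N:1 O:2
  + F → F:1
Element totals:
  C: 7
  H: 12
  F: 1
  N: 1
  O: 2
Molecular formula: C7H12FNO2.
Molar mass = 161.176 g/mol.
Mass from F: 1 × 18.998 = 18.998 g/mol.
%F = 18.998 / 161.176 × 100 = 11.79%.

11.79%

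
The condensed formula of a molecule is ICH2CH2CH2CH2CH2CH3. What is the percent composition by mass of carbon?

Element totals:
  C: 6
  H: 13
  I: 1
Molecular formula: C6H13I.
Molar mass = 212.074 g/mol.
Mass from C: 6 × 12.011 = 72.066 g/mol.
%C = 72.066 / 212.074 × 100 = 33.98%.

33.98%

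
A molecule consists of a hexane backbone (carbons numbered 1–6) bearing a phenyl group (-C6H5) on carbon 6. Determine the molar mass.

Atom tally by fragment:
  CH3 → C:1 H:3
  CH2 → C:1 H:2
  CH2 → C:1 H:2
  CH2 → C:1 H:2
  CH2 → C:1 H:2
  CH2C6H5 → C:7 H:7
Element totals:
  C: 12
  H: 18
Molecular formula: C12H18.
  M = 12(12.011) + 18(1.008)
    = 144.132 + 18.144 = 162.276

162.28 g/mol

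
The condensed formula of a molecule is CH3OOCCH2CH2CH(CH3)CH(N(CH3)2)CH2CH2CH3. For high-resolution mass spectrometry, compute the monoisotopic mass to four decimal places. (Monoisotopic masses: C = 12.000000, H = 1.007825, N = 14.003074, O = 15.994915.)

Atom tally by fragment:
  CH3OOCCH2 → C:3 H:5 O:2
  CH2 → C:1 H:2
  CH(CH3) → C:2 H:4
  CH(N(CH3)2) → C:3 H:7 N:1
  CH2 → C:1 H:2
  CH2 → C:1 H:2
  CH3 → C:1 H:3
Element totals:
  C: 12
  H: 25
  N: 1
  O: 2
Molecular formula: C12H25NO2.
  M = 12(12.0) + 25(1.007825) + 14.003074 + 2(15.994915)
    = 144.000000 + 25.195625 + 14.003074 + 31.989830 = 215.188529

215.1885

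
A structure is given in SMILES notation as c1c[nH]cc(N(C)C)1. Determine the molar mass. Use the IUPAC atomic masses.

110.16 g/mol

Atom tally by fragment:
  pyrrole ring core → C:4 H:5 N:1
  (− 1 ring H displaced by substituents)
  + N(CH3)2 → N:1 C:2 H:6
Element totals:
  C: 6
  H: 10
  N: 2
Molecular formula: C6H10N2.
  M = 6(12.011) + 10(1.008) + 2(14.007)
    = 72.066 + 10.080 + 28.014 = 110.160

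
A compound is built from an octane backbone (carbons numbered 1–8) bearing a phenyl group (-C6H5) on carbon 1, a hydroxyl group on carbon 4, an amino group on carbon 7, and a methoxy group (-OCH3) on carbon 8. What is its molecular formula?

Atom tally by fragment:
  C6H5CH2 → C:7 H:7
  CH2 → C:1 H:2
  CH2 → C:1 H:2
  CH(OH) → C:1 H:2 O:1
  CH2 → C:1 H:2
  CH2 → C:1 H:2
  CH(NH2) → C:1 H:3 N:1
  CH2OCH3 → C:2 H:5 O:1
Element totals:
  C: 15
  H: 25
  N: 1
  O: 2

C15H25NO2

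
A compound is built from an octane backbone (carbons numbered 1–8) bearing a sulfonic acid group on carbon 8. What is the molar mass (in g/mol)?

194.29 g/mol

Atom tally by fragment:
  CH3 → C:1 H:3
  CH2 → C:1 H:2
  CH2 → C:1 H:2
  CH2 → C:1 H:2
  CH2 → C:1 H:2
  CH2 → C:1 H:2
  CH2 → C:1 H:2
  CH2SO3H → C:1 H:3 S:1 O:3
Element totals:
  C: 8
  H: 18
  O: 3
  S: 1
Molecular formula: C8H18O3S.
  M = 8(12.011) + 18(1.008) + 3(15.999) + 32.06
    = 96.088 + 18.144 + 47.997 + 32.060 = 194.289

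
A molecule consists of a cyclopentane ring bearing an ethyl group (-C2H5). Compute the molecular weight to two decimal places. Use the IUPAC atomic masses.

Atom tally by fragment:
  cyclopentane ring core → C:5 H:10
  (− 1 ring H displaced by substituents)
  + C2H5 → C:2 H:5
Element totals:
  C: 7
  H: 14
Molecular formula: C7H14.
  M = 7(12.011) + 14(1.008)
    = 84.077 + 14.112 = 98.189

98.19 g/mol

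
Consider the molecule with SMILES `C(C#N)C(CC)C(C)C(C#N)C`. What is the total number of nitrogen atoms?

2

Atom tally by fragment:
  NCCH2 → C:2 H:2 N:1
  CH(C2H5) → C:3 H:6
  CH(CH3) → C:2 H:4
  CH(CN) → C:2 H:1 N:1
  CH3 → C:1 H:3
Element totals:
  C: 10
  H: 16
  N: 2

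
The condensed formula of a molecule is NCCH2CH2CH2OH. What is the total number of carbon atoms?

Atom tally by fragment:
  NCCH2 → C:2 H:2 N:1
  CH2CH2OH → C:2 H:5 O:1
Element totals:
  C: 4
  H: 7
  N: 1
  O: 1

4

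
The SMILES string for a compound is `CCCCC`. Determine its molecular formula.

Atom tally by fragment:
  CH3 → C:1 H:3
  CH2 → C:1 H:2
  CH2 → C:1 H:2
  CH2 → C:1 H:2
  CH3 → C:1 H:3
Element totals:
  C: 5
  H: 12

C5H12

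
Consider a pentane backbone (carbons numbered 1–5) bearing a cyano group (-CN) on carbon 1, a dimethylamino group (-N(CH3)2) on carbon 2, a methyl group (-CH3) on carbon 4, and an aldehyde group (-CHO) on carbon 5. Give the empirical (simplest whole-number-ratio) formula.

Atom tally by fragment:
  NCCH2 → C:2 H:2 N:1
  CH(N(CH3)2) → C:3 H:7 N:1
  CH2 → C:1 H:2
  CH(CH3) → C:2 H:4
  CH2CHO → C:2 H:3 O:1
Element totals:
  C: 10
  H: 18
  N: 2
  O: 1
Molecular formula: C10H18N2O.
gcd of subscripts (10, 18, 2, 1) = 1, so the empirical formula equals the molecular formula.

C10H18N2O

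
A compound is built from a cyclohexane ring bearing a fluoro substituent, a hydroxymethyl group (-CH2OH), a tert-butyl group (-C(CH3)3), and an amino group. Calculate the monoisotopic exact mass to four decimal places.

Atom tally by fragment:
  cyclohexane ring core → C:6 H:12
  (− 4 ring H displaced by substituents)
  + F → F:1
  + CH2OH → C:1 H:3 O:1
  + C(CH3)3 → C:4 H:9
  + NH2 → N:1 H:2
Element totals:
  C: 11
  H: 22
  F: 1
  N: 1
  O: 1
Molecular formula: C11H22FNO.
  M = 11(12.0) + 22(1.007825) + 18.998403 + 14.003074 + 15.994915
    = 132.000000 + 22.172150 + 18.998403 + 14.003074 + 15.994915 = 203.168542

203.1685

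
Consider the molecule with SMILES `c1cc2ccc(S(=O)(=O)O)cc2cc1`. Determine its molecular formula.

C10H8O3S

Atom tally by fragment:
  naphthalene ring system core → C:10 H:8
  (− 1 ring H displaced by substituents)
  + SO3H → S:1 O:3 H:1
Element totals:
  C: 10
  H: 8
  O: 3
  S: 1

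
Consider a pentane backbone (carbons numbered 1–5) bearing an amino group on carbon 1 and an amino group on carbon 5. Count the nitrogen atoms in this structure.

Atom tally by fragment:
  H2NCH2 → C:1 H:4 N:1
  CH2 → C:1 H:2
  CH2 → C:1 H:2
  CH2 → C:1 H:2
  CH2NH2 → C:1 H:4 N:1
Element totals:
  C: 5
  H: 14
  N: 2

2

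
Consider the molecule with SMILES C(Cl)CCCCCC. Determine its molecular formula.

Atom tally by fragment:
  ClCH2 → C:1 H:2 Cl:1
  CH2 → C:1 H:2
  CH2 → C:1 H:2
  CH2 → C:1 H:2
  CH2 → C:1 H:2
  CH2 → C:1 H:2
  CH3 → C:1 H:3
Element totals:
  C: 7
  H: 15
  Cl: 1

C7H15Cl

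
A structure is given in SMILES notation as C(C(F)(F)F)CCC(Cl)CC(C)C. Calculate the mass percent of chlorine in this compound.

16.36%

Atom tally by fragment:
  F3CCH2 → C:2 H:2 F:3
  CH2 → C:1 H:2
  CH2 → C:1 H:2
  CH(Cl) → C:1 H:1 Cl:1
  CH2 → C:1 H:2
  CH(CH3) → C:2 H:4
  CH3 → C:1 H:3
Element totals:
  C: 9
  H: 16
  Cl: 1
  F: 3
Molecular formula: C9H16ClF3.
Molar mass = 216.671 g/mol.
Mass from Cl: 1 × 35.45 = 35.450 g/mol.
%Cl = 35.450 / 216.671 × 100 = 16.36%.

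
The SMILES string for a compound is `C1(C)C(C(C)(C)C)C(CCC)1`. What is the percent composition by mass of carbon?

85.63%

Atom tally by fragment:
  cyclopropane ring core → C:3 H:6
  (− 3 ring H displaced by substituents)
  + CH3 → C:1 H:3
  + C(CH3)3 → C:4 H:9
  + CH2CH2CH3 → C:3 H:7
Element totals:
  C: 11
  H: 22
Molecular formula: C11H22.
Molar mass = 154.297 g/mol.
Mass from C: 11 × 12.011 = 132.121 g/mol.
%C = 132.121 / 154.297 × 100 = 85.63%.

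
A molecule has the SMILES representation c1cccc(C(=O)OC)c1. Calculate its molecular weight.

136.15 g/mol

Atom tally by fragment:
  benzene ring core → C:6 H:6
  (− 1 ring H displaced by substituents)
  + COOCH3 → C:2 H:3 O:2
Element totals:
  C: 8
  H: 8
  O: 2
Molecular formula: C8H8O2.
  M = 8(12.011) + 8(1.008) + 2(15.999)
    = 96.088 + 8.064 + 31.998 = 136.150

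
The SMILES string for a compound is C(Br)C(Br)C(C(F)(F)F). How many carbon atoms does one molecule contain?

4

Atom tally by fragment:
  BrCH2 → C:1 H:2 Br:1
  CH(Br) → C:1 H:1 Br:1
  CH2CF3 → C:2 H:2 F:3
Element totals:
  C: 4
  H: 5
  Br: 2
  F: 3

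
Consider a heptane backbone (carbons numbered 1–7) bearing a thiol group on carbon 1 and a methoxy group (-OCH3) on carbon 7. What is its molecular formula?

Atom tally by fragment:
  HSCH2 → C:1 H:3 S:1
  CH2 → C:1 H:2
  CH2 → C:1 H:2
  CH2 → C:1 H:2
  CH2 → C:1 H:2
  CH2 → C:1 H:2
  CH2OCH3 → C:2 H:5 O:1
Element totals:
  C: 8
  H: 18
  O: 1
  S: 1

C8H18OS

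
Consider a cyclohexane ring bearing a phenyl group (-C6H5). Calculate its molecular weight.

160.26 g/mol

Atom tally by fragment:
  cyclohexane ring core → C:6 H:12
  (− 1 ring H displaced by substituents)
  + C6H5 → C:6 H:5
Element totals:
  C: 12
  H: 16
Molecular formula: C12H16.
  M = 12(12.011) + 16(1.008)
    = 144.132 + 16.128 = 160.260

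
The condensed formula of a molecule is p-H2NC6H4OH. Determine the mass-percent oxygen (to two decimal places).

Element totals:
  C: 6
  H: 7
  N: 1
  O: 1
Molecular formula: C6H7NO.
Molar mass = 109.128 g/mol.
Mass from O: 1 × 15.999 = 15.999 g/mol.
%O = 15.999 / 109.128 × 100 = 14.66%.

14.66%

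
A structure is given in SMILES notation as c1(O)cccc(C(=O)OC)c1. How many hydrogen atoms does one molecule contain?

8

Atom tally by fragment:
  benzene ring core → C:6 H:6
  (− 2 ring H displaced by substituents)
  + OH → O:1 H:1
  + COOCH3 → C:2 H:3 O:2
Element totals:
  C: 8
  H: 8
  O: 3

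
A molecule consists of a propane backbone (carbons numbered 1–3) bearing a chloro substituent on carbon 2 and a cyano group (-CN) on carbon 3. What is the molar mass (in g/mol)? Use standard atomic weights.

103.55 g/mol

Atom tally by fragment:
  CH3 → C:1 H:3
  CH(Cl) → C:1 H:1 Cl:1
  CH2CN → C:2 H:2 N:1
Element totals:
  C: 4
  H: 6
  Cl: 1
  N: 1
Molecular formula: C4H6ClN.
  M = 4(12.011) + 6(1.008) + 35.45 + 14.007
    = 48.044 + 6.048 + 35.450 + 14.007 = 103.549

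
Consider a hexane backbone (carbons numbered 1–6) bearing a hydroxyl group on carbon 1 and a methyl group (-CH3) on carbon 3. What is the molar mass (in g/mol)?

116.20 g/mol

Atom tally by fragment:
  HOCH2 → C:1 H:3 O:1
  CH2 → C:1 H:2
  CH(CH3) → C:2 H:4
  CH2 → C:1 H:2
  CH2 → C:1 H:2
  CH3 → C:1 H:3
Element totals:
  C: 7
  H: 16
  O: 1
Molecular formula: C7H16O.
  M = 7(12.011) + 16(1.008) + 15.999
    = 84.077 + 16.128 + 15.999 = 116.204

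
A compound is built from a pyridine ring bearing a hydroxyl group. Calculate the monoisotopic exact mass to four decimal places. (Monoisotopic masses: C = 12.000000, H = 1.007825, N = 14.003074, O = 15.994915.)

95.0371

Atom tally by fragment:
  pyridine ring core → C:5 H:5 N:1
  (− 1 ring H displaced by substituents)
  + OH → O:1 H:1
Element totals:
  C: 5
  H: 5
  N: 1
  O: 1
Molecular formula: C5H5NO.
  M = 5(12.0) + 5(1.007825) + 14.003074 + 15.994915
    = 60.000000 + 5.039125 + 14.003074 + 15.994915 = 95.037114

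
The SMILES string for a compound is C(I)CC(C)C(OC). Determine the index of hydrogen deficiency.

0

Atom tally by fragment:
  ICH2 → C:1 H:2 I:1
  CH2 → C:1 H:2
  CH(CH3) → C:2 H:4
  CH2OCH3 → C:2 H:5 O:1
Element totals:
  C: 6
  H: 13
  I: 1
  O: 1
Molecular formula: C6H13IO.
DoU = (2C + 2 + N − H − X) / 2 = (2·6 + 2 + 0 − 13 − 1) / 2 = 0.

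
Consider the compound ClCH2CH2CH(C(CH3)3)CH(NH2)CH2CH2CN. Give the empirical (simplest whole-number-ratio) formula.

Element totals:
  C: 11
  H: 21
  Cl: 1
  N: 2
Molecular formula: C11H21ClN2.
gcd of subscripts (11, 1, 21, 2) = 1, so the empirical formula equals the molecular formula.

C11H21ClN2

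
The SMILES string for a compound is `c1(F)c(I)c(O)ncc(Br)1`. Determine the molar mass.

317.88 g/mol

Atom tally by fragment:
  pyridine ring core → C:5 H:5 N:1
  (− 4 ring H displaced by substituents)
  + F → F:1
  + I → I:1
  + OH → O:1 H:1
  + Br → Br:1
Element totals:
  C: 5
  H: 2
  Br: 1
  F: 1
  I: 1
  N: 1
  O: 1
Molecular formula: C5H2BrFINO.
  M = 5(12.011) + 2(1.008) + 79.904 + 18.998 + 126.904 + 14.007 + 15.999
    = 60.055 + 2.016 + 79.904 + 18.998 + 126.904 + 14.007 + 15.999 = 317.883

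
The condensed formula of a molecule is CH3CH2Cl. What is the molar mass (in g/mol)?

Atom tally by fragment:
  CH3 → C:1 H:3
  CH2Cl → C:1 H:2 Cl:1
Element totals:
  C: 2
  H: 5
  Cl: 1
Molecular formula: C2H5Cl.
  M = 2(12.011) + 5(1.008) + 35.45
    = 24.022 + 5.040 + 35.450 = 64.512

64.51 g/mol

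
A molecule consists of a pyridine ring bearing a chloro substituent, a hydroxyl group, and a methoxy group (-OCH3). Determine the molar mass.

Atom tally by fragment:
  pyridine ring core → C:5 H:5 N:1
  (− 3 ring H displaced by substituents)
  + Cl → Cl:1
  + OH → O:1 H:1
  + OCH3 → C:1 H:3 O:1
Element totals:
  C: 6
  H: 6
  Cl: 1
  N: 1
  O: 2
Molecular formula: C6H6ClNO2.
  M = 6(12.011) + 6(1.008) + 35.45 + 14.007 + 2(15.999)
    = 72.066 + 6.048 + 35.450 + 14.007 + 31.998 = 159.569

159.57 g/mol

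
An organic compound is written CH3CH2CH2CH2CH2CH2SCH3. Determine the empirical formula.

Atom tally by fragment:
  CH3 → C:1 H:3
  CH2 → C:1 H:2
  CH2 → C:1 H:2
  CH2 → C:1 H:2
  CH2 → C:1 H:2
  CH2SCH3 → C:2 H:5 S:1
Element totals:
  C: 7
  H: 16
  S: 1
Molecular formula: C7H16S.
gcd of subscripts (7, 16, 1) = 1, so the empirical formula equals the molecular formula.

C7H16S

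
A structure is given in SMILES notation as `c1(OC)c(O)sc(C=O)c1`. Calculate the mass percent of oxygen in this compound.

Atom tally by fragment:
  thiophene ring core → C:4 H:4 S:1
  (− 3 ring H displaced by substituents)
  + OCH3 → C:1 H:3 O:1
  + OH → O:1 H:1
  + CHO → C:1 H:1 O:1
Element totals:
  C: 6
  H: 6
  O: 3
  S: 1
Molecular formula: C6H6O3S.
Molar mass = 158.171 g/mol.
Mass from O: 3 × 15.999 = 47.997 g/mol.
%O = 47.997 / 158.171 × 100 = 30.35%.

30.35%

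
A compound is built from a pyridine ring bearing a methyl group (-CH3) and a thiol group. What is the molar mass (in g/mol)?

125.19 g/mol

Atom tally by fragment:
  pyridine ring core → C:5 H:5 N:1
  (− 2 ring H displaced by substituents)
  + CH3 → C:1 H:3
  + SH → S:1 H:1
Element totals:
  C: 6
  H: 7
  N: 1
  S: 1
Molecular formula: C6H7NS.
  M = 6(12.011) + 7(1.008) + 14.007 + 32.06
    = 72.066 + 7.056 + 14.007 + 32.060 = 125.189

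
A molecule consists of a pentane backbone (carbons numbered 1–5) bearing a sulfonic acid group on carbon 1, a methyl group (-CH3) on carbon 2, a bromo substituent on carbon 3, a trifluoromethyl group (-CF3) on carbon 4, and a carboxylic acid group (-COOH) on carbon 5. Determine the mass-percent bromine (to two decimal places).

Atom tally by fragment:
  HO3SCH2 → C:1 H:3 S:1 O:3
  CH(CH3) → C:2 H:4
  CH(Br) → C:1 H:1 Br:1
  CH(CF3) → C:2 H:1 F:3
  CH2COOH → C:2 H:3 O:2
Element totals:
  C: 8
  H: 12
  Br: 1
  F: 3
  O: 5
  S: 1
Molecular formula: C8H12BrF3O5S.
Molar mass = 357.137 g/mol.
Mass from Br: 1 × 79.904 = 79.904 g/mol.
%Br = 79.904 / 357.137 × 100 = 22.37%.

22.37%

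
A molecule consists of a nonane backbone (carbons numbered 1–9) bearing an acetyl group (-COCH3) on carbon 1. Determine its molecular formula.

C11H22O

Atom tally by fragment:
  CH3COCH2 → C:3 H:5 O:1
  CH2 → C:1 H:2
  CH2 → C:1 H:2
  CH2 → C:1 H:2
  CH2 → C:1 H:2
  CH2 → C:1 H:2
  CH2 → C:1 H:2
  CH2 → C:1 H:2
  CH3 → C:1 H:3
Element totals:
  C: 11
  H: 22
  O: 1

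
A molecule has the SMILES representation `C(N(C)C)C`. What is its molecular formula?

C4H11N

Atom tally by fragment:
  (CH3)2NCH2 → C:3 H:8 N:1
  CH3 → C:1 H:3
Element totals:
  C: 4
  H: 11
  N: 1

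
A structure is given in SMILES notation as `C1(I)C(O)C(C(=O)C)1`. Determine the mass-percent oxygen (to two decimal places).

Atom tally by fragment:
  cyclopropane ring core → C:3 H:6
  (− 3 ring H displaced by substituents)
  + I → I:1
  + OH → O:1 H:1
  + COCH3 → C:2 H:3 O:1
Element totals:
  C: 5
  H: 7
  I: 1
  O: 2
Molecular formula: C5H7IO2.
Molar mass = 226.013 g/mol.
Mass from O: 2 × 15.999 = 31.998 g/mol.
%O = 31.998 / 226.013 × 100 = 14.16%.

14.16%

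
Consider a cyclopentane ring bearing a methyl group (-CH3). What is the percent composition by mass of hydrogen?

14.37%

Atom tally by fragment:
  cyclopentane ring core → C:5 H:10
  (− 1 ring H displaced by substituents)
  + CH3 → C:1 H:3
Element totals:
  C: 6
  H: 12
Molecular formula: C6H12.
Molar mass = 84.162 g/mol.
Mass from H: 12 × 1.008 = 12.096 g/mol.
%H = 12.096 / 84.162 × 100 = 14.37%.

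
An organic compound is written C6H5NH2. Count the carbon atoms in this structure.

Element totals:
  C: 6
  H: 7
  N: 1

6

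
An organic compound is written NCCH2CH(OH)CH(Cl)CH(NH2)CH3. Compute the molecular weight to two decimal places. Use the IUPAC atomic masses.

Atom tally by fragment:
  NCCH2 → C:2 H:2 N:1
  CH(OH) → C:1 H:2 O:1
  CH(Cl) → C:1 H:1 Cl:1
  CH(NH2) → C:1 H:3 N:1
  CH3 → C:1 H:3
Element totals:
  C: 6
  H: 11
  Cl: 1
  N: 2
  O: 1
Molecular formula: C6H11ClN2O.
  M = 6(12.011) + 11(1.008) + 35.45 + 2(14.007) + 15.999
    = 72.066 + 11.088 + 35.450 + 28.014 + 15.999 = 162.617

162.62 g/mol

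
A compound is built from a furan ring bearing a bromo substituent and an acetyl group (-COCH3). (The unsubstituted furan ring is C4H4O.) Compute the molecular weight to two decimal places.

189.01 g/mol

Atom tally by fragment:
  furan ring core → C:4 H:4 O:1
  (− 2 ring H displaced by substituents)
  + Br → Br:1
  + COCH3 → C:2 H:3 O:1
Element totals:
  C: 6
  H: 5
  Br: 1
  O: 2
Molecular formula: C6H5BrO2.
  M = 6(12.011) + 5(1.008) + 79.904 + 2(15.999)
    = 72.066 + 5.040 + 79.904 + 31.998 = 189.008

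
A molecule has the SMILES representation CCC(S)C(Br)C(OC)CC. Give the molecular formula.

Atom tally by fragment:
  CH3 → C:1 H:3
  CH2 → C:1 H:2
  CH(SH) → C:1 H:2 S:1
  CH(Br) → C:1 H:1 Br:1
  CH(OCH3) → C:2 H:4 O:1
  CH2 → C:1 H:2
  CH3 → C:1 H:3
Element totals:
  C: 8
  H: 17
  Br: 1
  O: 1
  S: 1

C8H17BrOS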